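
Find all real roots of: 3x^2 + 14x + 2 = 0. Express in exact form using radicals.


Using the quadratic formula: x = (-b ± sqrt(b^2 - 4ac)) / (2a)
Here a = 3, b = 14, c = 2
Discriminant = b^2 - 4ac = 14^2 - 4(3)(2) = 196 - 24 = 172
Since discriminant = 172 > 0, there are two real roots.
x = (-14 ± 2*sqrt(43)) / 6
Simplifying: x = (-7 ± sqrt(43)) / 3
Numerically: x ≈ -0.1475 or x ≈ -4.5191

x = (-7 + sqrt(43)) / 3 or x = (-7 - sqrt(43)) / 3


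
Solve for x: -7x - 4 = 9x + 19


Starting with: -7x - 4 = 9x + 19
Move all x terms to left: (-7 - 9)x = 19 + 4
Simplify: -16x = 23
Divide both sides by -16: x = -23/16

x = -23/16


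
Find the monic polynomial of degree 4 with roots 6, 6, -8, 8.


A monic polynomial with roots 6, 6, -8, 8 is:
p(x) = (x - 6)(x - 6)(x + 8)(x - 8)
After multiplying by (x - 6): x - 6
After multiplying by (x - 6): x^2 - 12x + 36
After multiplying by (x + 8): x^3 - 4x^2 - 60x + 288
After multiplying by (x - 8): x^4 - 12x^3 - 28x^2 + 768x - 2304

x^4 - 12x^3 - 28x^2 + 768x - 2304


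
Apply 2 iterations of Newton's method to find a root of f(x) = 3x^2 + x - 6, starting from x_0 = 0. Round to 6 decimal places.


Newton's method: x_(n+1) = x_n - f(x_n)/f'(x_n)
f(x) = 3x^2 + x - 6
f'(x) = 6x + 1

Iteration 1:
  f(0.000000) = -6.000000
  f'(0.000000) = 1.000000
  x_1 = 0.000000 - (-6.000000)/(1.000000) = 6.000000

Iteration 2:
  f(6.000000) = 108.000000
  f'(6.000000) = 37.000000
  x_2 = 6.000000 - (108.000000)/(37.000000) = 3.081081

x_2 = 3.081081


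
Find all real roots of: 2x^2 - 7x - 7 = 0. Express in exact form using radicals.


Using the quadratic formula: x = (-b ± sqrt(b^2 - 4ac)) / (2a)
Here a = 2, b = -7, c = -7
Discriminant = b^2 - 4ac = (-7)^2 - 4(2)(-7) = 49 + 56 = 105
Since discriminant = 105 > 0, there are two real roots.
x = (7 ± sqrt(105)) / 4
Numerically: x ≈ 4.3117 or x ≈ -0.8117

x = (7 + sqrt(105)) / 4 or x = (7 - sqrt(105)) / 4


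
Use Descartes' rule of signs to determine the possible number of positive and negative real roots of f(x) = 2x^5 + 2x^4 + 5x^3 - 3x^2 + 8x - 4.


Descartes' rule of signs:

For positive roots, count sign changes in f(x) = 2x^5 + 2x^4 + 5x^3 - 3x^2 + 8x - 4:
Signs of coefficients: +, +, +, -, +, -
Number of sign changes: 3
Possible positive real roots: 3, 1

For negative roots, examine f(-x) = -2x^5 + 2x^4 - 5x^3 - 3x^2 - 8x - 4:
Signs of coefficients: -, +, -, -, -, -
Number of sign changes: 2
Possible negative real roots: 2, 0

Positive roots: 3 or 1; Negative roots: 2 or 0


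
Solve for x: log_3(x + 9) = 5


Convert to exponential form: x + 9 = 3^5 = 243
x = 243 - 9 = 234
Check: log_3(234 + 9) = log_3(243) = log_3(243) = 5 ✓

x = 234


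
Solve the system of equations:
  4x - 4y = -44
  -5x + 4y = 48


Using Cramer's rule:
Determinant D = (4)(4) - (-5)(-4) = 16 - 20 = -4
Dx = (-44)(4) - (48)(-4) = -176 + 192 = 16
Dy = (4)(48) - (-5)(-44) = 192 - 220 = -28
x = Dx/D = 16/-4 = -4
y = Dy/D = -28/-4 = 7

x = -4, y = 7


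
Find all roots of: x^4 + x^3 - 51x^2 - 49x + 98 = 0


Let p(x) = x^4 + x^3 - 51x^2 - 49x + 98. By the rational root theorem (leading coefficient 1), any rational root is an integer divisor of 98: try ±1, ±2, ... in turn.
Test x = 1: value = 0 ✓, so (x - 1) is a factor.
Synthetic division by (x - 1): bring down 1; 1(1) + 1 = 2; 2(1) - 51 = -49; (-49)(1) - 49 = -98; (-98)(1) + 98 = 0 → quotient x^3 + 2x^2 - 49x - 98, remainder 0.
Continue with the quotient x^3 + 2x^2 - 49x - 98 (candidates must divide 98; re-test x = 1 first in case it repeats).
Test x = 1: value = -144 ≠ 0.
Test x = -1: value = -48 ≠ 0.
Test x = 2: value = -180 ≠ 0.
Test x = -2: value = 0 ✓, so (x + 2) is a factor.
Synthetic division by (x + 2): bring down 1; 1(-2) + 2 = 0; 0(-2) - 49 = -49; (-49)(-2) - 98 = 0 → quotient x^2 - 49, remainder 0.
Solve the quadratic x^2 - 49 = 0: discriminant = 0^2 - 4(1)(-49) = 0 + 196 = 196.
sqrt(196) = 14, so x = (0 ± 14)/2: x = 7 or x = -7.
Collecting all roots found:

x = -7, x = -2, x = 1, x = 7


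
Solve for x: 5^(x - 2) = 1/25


Express both sides with the same base.
1/25 = 5^(-2)
Since the bases match, equate exponents: x - 2 = -2
So x = -2 - (-2) = 0

x = 0


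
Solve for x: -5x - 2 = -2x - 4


Starting with: -5x - 2 = -2x - 4
Move all x terms to left: (-5 + 2)x = -4 + 2
Simplify: -3x = -2
Divide both sides by -3: x = 2/3

x = 2/3


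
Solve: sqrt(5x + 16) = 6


Square both sides: 5x + 16 = 6^2 = 36
5x = 36 - 16 = 20
x = 4
Check: sqrt(5*4 + 16) = sqrt(36) = 6 ✓

x = 4


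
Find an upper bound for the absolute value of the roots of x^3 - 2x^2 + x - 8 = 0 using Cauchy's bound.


Cauchy's bound: all roots r satisfy |r| <= 1 + max(|a_i/a_n|) for i = 0,...,n-1
where a_n is the leading coefficient.

Coefficients: [1, -2, 1, -8]
Leading coefficient a_n = 1
Ratios |a_i/a_n|: 2, 1, 8
Maximum ratio: 8
Cauchy's bound: |r| <= 1 + 8 = 9

Upper bound = 9


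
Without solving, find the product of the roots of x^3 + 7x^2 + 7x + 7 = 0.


By Vieta's formulas for x^3 + bx^2 + cx + d = 0:
  r1 + r2 + r3 = -b/a = -7
  r1*r2 + r1*r3 + r2*r3 = c/a = 7
  r1*r2*r3 = -d/a = -7


Product = -7


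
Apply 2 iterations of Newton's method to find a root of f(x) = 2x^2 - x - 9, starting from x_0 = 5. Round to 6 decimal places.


Newton's method: x_(n+1) = x_n - f(x_n)/f'(x_n)
f(x) = 2x^2 - x - 9
f'(x) = 4x - 1

Iteration 1:
  f(5.000000) = 36.000000
  f'(5.000000) = 19.000000
  x_1 = 5.000000 - (36.000000)/(19.000000) = 3.105263

Iteration 2:
  f(3.105263) = 7.180055
  f'(3.105263) = 11.421053
  x_2 = 3.105263 - (7.180055)/(11.421053) = 2.476595

x_2 = 2.476595


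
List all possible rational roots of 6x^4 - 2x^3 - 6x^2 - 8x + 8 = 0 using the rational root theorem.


Rational root theorem: possible roots are ±p/q where:
  p divides the constant term (8): p ∈ {1, 2, 4, 8}
  q divides the leading coefficient (6): q ∈ {1, 2, 3, 6}

All possible rational roots: -8, -4, -8/3, -2, -4/3, -1, -2/3, -1/2, -1/3, -1/6, 1/6, 1/3, 1/2, 2/3, 1, 4/3, 2, 8/3, 4, 8

-8, -4, -8/3, -2, -4/3, -1, -2/3, -1/2, -1/3, -1/6, 1/6, 1/3, 1/2, 2/3, 1, 4/3, 2, 8/3, 4, 8


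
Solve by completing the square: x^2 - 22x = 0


Start: x^2 - 22x + 0 = 0
Move constant: x^2 - 22x = 0
Half of -22 is -11, squared is 121
Add 121 to both sides: x^2 - 22x + 121 = 121
(x - 11)^2 = 121
x - 11 = ±11
x = 11 + 11 = 22 or x = 11 - 11 = 0

x = 0, x = 22


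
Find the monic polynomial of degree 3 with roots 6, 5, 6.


A monic polynomial with roots 6, 5, 6 is:
p(x) = (x - 6)(x - 5)(x - 6)
After multiplying by (x - 6): x - 6
After multiplying by (x - 5): x^2 - 11x + 30
After multiplying by (x - 6): x^3 - 17x^2 + 96x - 180

x^3 - 17x^2 + 96x - 180


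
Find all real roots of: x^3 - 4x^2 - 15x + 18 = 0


Let p(x) = x^3 - 4x^2 - 15x + 18. By the rational root theorem (leading coefficient 1), any rational root is an integer divisor of 18: try ±1, ±2, ... in turn.
Test x = 1: value = 0 ✓, so (x - 1) is a factor.
Synthetic division by (x - 1): bring down 1; 1(1) - 4 = -3; (-3)(1) - 15 = -18; (-18)(1) + 18 = 0 → quotient x^2 - 3x - 18, remainder 0.
Solve the quadratic x^2 - 3x - 18 = 0: discriminant = (-3)^2 - 4(1)(-18) = 9 + 72 = 81.
sqrt(81) = 9, so x = (3 ± 9)/2: x = 6 or x = -3.

x = -3, x = 1, x = 6


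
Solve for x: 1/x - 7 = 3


Subtract -7 from both sides: 1/x = 10
Multiply both sides by x: 1 = 10 * x
Divide by 10: x = 1/10

x = 1/10


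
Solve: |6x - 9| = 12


An absolute value equation |expr| = 12 gives two cases:
Case 1: 6x - 9 = 12
  6x = 21, so x = 7/2
Case 2: 6x - 9 = -12
  6x = -3, so x = -1/2

x = -1/2, x = 7/2


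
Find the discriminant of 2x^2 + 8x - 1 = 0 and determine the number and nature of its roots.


For ax^2 + bx + c = 0, discriminant D = b^2 - 4ac
Here a = 2, b = 8, c = -1
D = (8)^2 - 4(2)(-1) = 64 + 8 = 72

D = 72 > 0 but not a perfect square
The equation has 2 distinct real irrational roots.

Discriminant = 72, 2 distinct real irrational roots


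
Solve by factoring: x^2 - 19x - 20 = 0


We need two numbers that multiply to -20 and add to -19.
Those numbers are -20 and 1 (since (-20) * 1 = -20 and (-20) + 1 = -19).
So x^2 - 19x - 20 = (x - 20)(x + 1) = 0
Setting each factor to zero: x = 20 or x = -1

x = -1, x = 20


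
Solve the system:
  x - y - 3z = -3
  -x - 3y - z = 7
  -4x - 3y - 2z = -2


Using Cramer's rule. Expand each determinant along the first row.
D  = 1*[(-3)*(-2) - (-1)*(-3)] - (-1)*[(-1)*(-2) - (-1)*(-4)] + (-3)*[(-1)*(-3) - (-3)*(-4)]
  = 1*(3) - (-1)*(-2) + (-3)*(-9) = 28
Dx = (-3)*[(-3)*(-2) - (-1)*(-3)] - (-1)*[7*(-2) - (-1)*(-2)] + (-3)*[7*(-3) - (-3)*(-2)]
  = (-3)*(3) - (-1)*(-16) + (-3)*(-27) = 56
Dy = 1*[7*(-2) - (-1)*(-2)] - (-3)*[(-1)*(-2) - (-1)*(-4)] + (-3)*[(-1)*(-2) - 7*(-4)]
  = 1*(-16) - (-3)*(-2) + (-3)*(30) = -112
Dz = 1*[(-3)*(-2) - 7*(-3)] - (-1)*[(-1)*(-2) - 7*(-4)] + (-3)*[(-1)*(-3) - (-3)*(-4)]
  = 1*(27) - (-1)*(30) + (-3)*(-9) = 84
x = Dx/D = 56/28 = 2, y = Dy/D = -112/28 = -4, z = Dz/D = 84/28 = 3
Check eq1: (1)(2) + (-1)(-4) + (-3)(3) = -3 = -3 ✓
Check eq2: (-1)(2) + (-3)(-4) + (-1)(3) = 7 = 7 ✓
Check eq3: (-4)(2) + (-3)(-4) + (-2)(3) = -2 = -2 ✓

x = 2, y = -4, z = 3


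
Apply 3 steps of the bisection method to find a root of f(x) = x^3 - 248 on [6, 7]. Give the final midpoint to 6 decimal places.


f(x) = x^3 - 248
f(6) = -32 < 0
f(7) = 95 > 0

Step 1: midpoint = (6.000000 + 7.000000)/2 = 6.500000
  f(6.500000) = 26.625000
  f(mid) > 0, so root is in [6.000000, 6.500000]

Step 2: midpoint = (6.000000 + 6.500000)/2 = 6.250000
  f(6.250000) = -3.859375
  f(mid) < 0, so root is in [6.250000, 6.500000]

Step 3: midpoint = (6.250000 + 6.500000)/2 = 6.375000
  f(6.375000) = 11.083984
  f(mid) > 0, so root is in [6.250000, 6.375000]

midpoint = 6.375000


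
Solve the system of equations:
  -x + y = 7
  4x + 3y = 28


Using Cramer's rule:
Determinant D = (-1)(3) - (4)(1) = -3 - 4 = -7
Dx = (7)(3) - (28)(1) = 21 - 28 = -7
Dy = (-1)(28) - (4)(7) = -28 - 28 = -56
x = Dx/D = -7/-7 = 1
y = Dy/D = -56/-7 = 8

x = 1, y = 8


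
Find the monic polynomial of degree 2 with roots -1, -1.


A monic polynomial with roots -1, -1 is:
p(x) = (x + 1)(x + 1)
After multiplying by (x + 1): x + 1
After multiplying by (x + 1): x^2 + 2x + 1

x^2 + 2x + 1


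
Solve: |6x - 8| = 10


An absolute value equation |expr| = 10 gives two cases:
Case 1: 6x - 8 = 10
  6x = 18, so x = 3
Case 2: 6x - 8 = -10
  6x = -2, so x = -1/3

x = -1/3, x = 3


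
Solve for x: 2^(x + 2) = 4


Express both sides with the same base.
4 = 2^2
Since the bases match, equate exponents: x + 2 = 2
So x = 2 - (2) = 0

x = 0


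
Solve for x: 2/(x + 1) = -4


Multiply both sides by (x + 1): 2 = -4(x + 1)
Distribute: 2 = -4x - 4
-4x = 2 + 4 = 6
x = -3/2

x = -3/2


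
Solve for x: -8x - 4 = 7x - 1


Starting with: -8x - 4 = 7x - 1
Move all x terms to left: (-8 - 7)x = -1 + 4
Simplify: -15x = 3
Divide both sides by -15: x = -1/5

x = -1/5


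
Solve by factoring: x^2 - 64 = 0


We need two numbers that multiply to -64 and add to 0.
Those numbers are -8 and 8 (since (-8) * 8 = -64 and (-8) + 8 = 0).
So x^2 - 64 = (x - 8)(x + 8) = 0
Setting each factor to zero: x = 8 or x = -8

x = -8, x = 8


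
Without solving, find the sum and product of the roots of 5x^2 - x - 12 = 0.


By Vieta's formulas for ax^2 + bx + c = 0:
  Sum of roots = -b/a
  Product of roots = c/a

Here a = 5, b = -1, c = -12
Sum = -(-1)/5 = 1/5
Product = -12/5 = -12/5

Sum = 1/5, Product = -12/5


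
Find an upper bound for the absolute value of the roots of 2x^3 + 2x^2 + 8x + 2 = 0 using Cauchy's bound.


Cauchy's bound: all roots r satisfy |r| <= 1 + max(|a_i/a_n|) for i = 0,...,n-1
where a_n is the leading coefficient.

Coefficients: [2, 2, 8, 2]
Leading coefficient a_n = 2
Ratios |a_i/a_n|: 1, 4, 1
Maximum ratio: 4
Cauchy's bound: |r| <= 1 + 4 = 5

Upper bound = 5


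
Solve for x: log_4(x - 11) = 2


Convert to exponential form: x - 11 = 4^2 = 16
x = 16 + 11 = 27
Check: log_4(27 - 11) = log_4(16) = log_4(16) = 2 ✓

x = 27


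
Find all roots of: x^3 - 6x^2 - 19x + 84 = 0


Let p(x) = x^3 - 6x^2 - 19x + 84. By the rational root theorem (leading coefficient 1), any rational root is an integer divisor of 84: try ±1, ±2, ... in turn.
Test x = 1: value = 60 ≠ 0.
Test x = -1: value = 96 ≠ 0.
Test x = 2: value = 30 ≠ 0.
Test x = -2: value = 90 ≠ 0.
Test x = 3: value = 0 ✓, so (x - 3) is a factor.
Synthetic division by (x - 3): bring down 1; 1(3) - 6 = -3; (-3)(3) - 19 = -28; (-28)(3) + 84 = 0 → quotient x^2 - 3x - 28, remainder 0.
Solve the quadratic x^2 - 3x - 28 = 0: discriminant = (-3)^2 - 4(1)(-28) = 9 + 112 = 121.
sqrt(121) = 11, so x = (3 ± 11)/2: x = 7 or x = -4.
Collecting all roots found:

x = -4, x = 3, x = 7


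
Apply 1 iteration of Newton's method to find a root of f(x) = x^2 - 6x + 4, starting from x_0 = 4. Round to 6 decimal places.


Newton's method: x_(n+1) = x_n - f(x_n)/f'(x_n)
f(x) = x^2 - 6x + 4
f'(x) = 2x - 6

Iteration 1:
  f(4.000000) = -4.000000
  f'(4.000000) = 2.000000
  x_1 = 4.000000 - (-4.000000)/(2.000000) = 6.000000

x_1 = 6.000000


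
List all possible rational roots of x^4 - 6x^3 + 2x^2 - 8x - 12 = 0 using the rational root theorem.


Rational root theorem: possible roots are ±p/q where:
  p divides the constant term (-12): p ∈ {1, 2, 3, 4, 6, 12}
  q divides the leading coefficient (1): q ∈ {1}

All possible rational roots: -12, -6, -4, -3, -2, -1, 1, 2, 3, 4, 6, 12

-12, -6, -4, -3, -2, -1, 1, 2, 3, 4, 6, 12


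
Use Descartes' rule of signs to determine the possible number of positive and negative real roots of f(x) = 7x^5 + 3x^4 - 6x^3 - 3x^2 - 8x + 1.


Descartes' rule of signs:

For positive roots, count sign changes in f(x) = 7x^5 + 3x^4 - 6x^3 - 3x^2 - 8x + 1:
Signs of coefficients: +, +, -, -, -, +
Number of sign changes: 2
Possible positive real roots: 2, 0

For negative roots, examine f(-x) = -7x^5 + 3x^4 + 6x^3 - 3x^2 + 8x + 1:
Signs of coefficients: -, +, +, -, +, +
Number of sign changes: 3
Possible negative real roots: 3, 1

Positive roots: 2 or 0; Negative roots: 3 or 1


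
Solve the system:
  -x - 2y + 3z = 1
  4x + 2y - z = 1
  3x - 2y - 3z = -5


Using Cramer's rule. Expand each determinant along the first row.
D  = (-1)*[2*(-3) - (-1)*(-2)] - (-2)*[4*(-3) - (-1)*3] + 3*[4*(-2) - 2*3]
  = (-1)*(-8) - (-2)*(-9) + 3*(-14) = -52
Dx = 1*[2*(-3) - (-1)*(-2)] - (-2)*[1*(-3) - (-1)*(-5)] + 3*[1*(-2) - 2*(-5)]
  = 1*(-8) - (-2)*(-8) + 3*(8) = 0
Dy = (-1)*[1*(-3) - (-1)*(-5)] - 1*[4*(-3) - (-1)*3] + 3*[4*(-5) - 1*3]
  = (-1)*(-8) - 1*(-9) + 3*(-23) = -52
Dz = (-1)*[2*(-5) - 1*(-2)] - (-2)*[4*(-5) - 1*3] + 1*[4*(-2) - 2*3]
  = (-1)*(-8) - (-2)*(-23) + 1*(-14) = -52
x = Dx/D = 0/-52 = 0, y = Dy/D = -52/-52 = 1, z = Dz/D = -52/-52 = 1
Check eq1: (-1)(0) + (-2)(1) + (3)(1) = 1 = 1 ✓
Check eq2: (4)(0) + (2)(1) + (-1)(1) = 1 = 1 ✓
Check eq3: (3)(0) + (-2)(1) + (-3)(1) = -5 = -5 ✓

x = 0, y = 1, z = 1


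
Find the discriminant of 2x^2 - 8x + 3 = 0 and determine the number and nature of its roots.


For ax^2 + bx + c = 0, discriminant D = b^2 - 4ac
Here a = 2, b = -8, c = 3
D = (-8)^2 - 4(2)(3) = 64 - 24 = 40

D = 40 > 0 but not a perfect square
The equation has 2 distinct real irrational roots.

Discriminant = 40, 2 distinct real irrational roots


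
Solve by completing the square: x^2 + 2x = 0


Start: x^2 + 2x + 0 = 0
Move constant: x^2 + 2x = 0
Half of 2 is 1, squared is 1
Add 1 to both sides: x^2 + 2x + 1 = 1
(x + 1)^2 = 1
x + 1 = ±1
x = -1 + 1 = 0 or x = -1 - 1 = -2

x = -2, x = 0


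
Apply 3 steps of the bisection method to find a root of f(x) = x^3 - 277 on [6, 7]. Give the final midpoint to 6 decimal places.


f(x) = x^3 - 277
f(6) = -61 < 0
f(7) = 66 > 0

Step 1: midpoint = (6.000000 + 7.000000)/2 = 6.500000
  f(6.500000) = -2.375000
  f(mid) < 0, so root is in [6.500000, 7.000000]

Step 2: midpoint = (6.500000 + 7.000000)/2 = 6.750000
  f(6.750000) = 30.546875
  f(mid) > 0, so root is in [6.500000, 6.750000]

Step 3: midpoint = (6.500000 + 6.750000)/2 = 6.625000
  f(6.625000) = 13.775391
  f(mid) > 0, so root is in [6.500000, 6.625000]

midpoint = 6.625000


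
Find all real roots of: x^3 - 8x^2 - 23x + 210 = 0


Let p(x) = x^3 - 8x^2 - 23x + 210. By the rational root theorem (leading coefficient 1), any rational root is an integer divisor of 210: try ±1, ±2, ... in turn.
Test x = 1: value = 180 ≠ 0.
Test x = -1: value = 224 ≠ 0.
Test x = 2: value = 140 ≠ 0.
Test x = -2: value = 216 ≠ 0.
Test x = 3: value = 96 ≠ 0.
Test x = -3: value = 180 ≠ 0.
Test x = 5: value = 20 ≠ 0.
Test x = -5: value = 0 ✓, so (x + 5) is a factor.
Synthetic division by (x + 5): bring down 1; 1(-5) - 8 = -13; (-13)(-5) - 23 = 42; 42(-5) + 210 = 0 → quotient x^2 - 13x + 42, remainder 0.
Solve the quadratic x^2 - 13x + 42 = 0: discriminant = (-13)^2 - 4(1)(42) = 169 - 168 = 1.
sqrt(1) = 1, so x = (13 ± 1)/2: x = 7 or x = 6.

x = -5, x = 6, x = 7


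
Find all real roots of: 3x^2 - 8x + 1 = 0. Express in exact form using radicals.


Using the quadratic formula: x = (-b ± sqrt(b^2 - 4ac)) / (2a)
Here a = 3, b = -8, c = 1
Discriminant = b^2 - 4ac = (-8)^2 - 4(3)(1) = 64 - 12 = 52
Since discriminant = 52 > 0, there are two real roots.
x = (8 ± 2*sqrt(13)) / 6
Simplifying: x = (4 ± sqrt(13)) / 3
Numerically: x ≈ 2.5352 or x ≈ 0.1315

x = (4 + sqrt(13)) / 3 or x = (4 - sqrt(13)) / 3


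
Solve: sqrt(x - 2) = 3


Square both sides: x - 2 = 3^2 = 9
x = 9 + 2 = 11
x = 11
Check: sqrt(1*11 - 2) = sqrt(9) = 3 ✓

x = 11


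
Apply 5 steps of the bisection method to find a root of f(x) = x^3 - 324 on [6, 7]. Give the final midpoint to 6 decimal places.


f(x) = x^3 - 324
f(6) = -108 < 0
f(7) = 19 > 0

Step 1: midpoint = (6.000000 + 7.000000)/2 = 6.500000
  f(6.500000) = -49.375000
  f(mid) < 0, so root is in [6.500000, 7.000000]

Step 2: midpoint = (6.500000 + 7.000000)/2 = 6.750000
  f(6.750000) = -16.453125
  f(mid) < 0, so root is in [6.750000, 7.000000]

Step 3: midpoint = (6.750000 + 7.000000)/2 = 6.875000
  f(6.875000) = 0.951172
  f(mid) > 0, so root is in [6.750000, 6.875000]

Step 4: midpoint = (6.750000 + 6.875000)/2 = 6.812500
  f(6.812500) = -7.830811
  f(mid) < 0, so root is in [6.812500, 6.875000]

Step 5: midpoint = (6.812500 + 6.875000)/2 = 6.843750
  f(6.843750) = -3.459869
  f(mid) < 0, so root is in [6.843750, 6.875000]

midpoint = 6.843750


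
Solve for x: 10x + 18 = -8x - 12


Starting with: 10x + 18 = -8x - 12
Move all x terms to left: (10 + 8)x = -12 - 18
Simplify: 18x = -30
Divide both sides by 18: x = -5/3

x = -5/3


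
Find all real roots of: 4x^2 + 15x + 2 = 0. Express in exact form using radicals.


Using the quadratic formula: x = (-b ± sqrt(b^2 - 4ac)) / (2a)
Here a = 4, b = 15, c = 2
Discriminant = b^2 - 4ac = 15^2 - 4(4)(2) = 225 - 32 = 193
Since discriminant = 193 > 0, there are two real roots.
x = (-15 ± sqrt(193)) / 8
Numerically: x ≈ -0.1384 or x ≈ -3.6116

x = (-15 + sqrt(193)) / 8 or x = (-15 - sqrt(193)) / 8


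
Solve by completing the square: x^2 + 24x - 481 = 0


Start: x^2 + 24x - 481 = 0
Move constant: x^2 + 24x = 481
Half of 24 is 12, squared is 144
Add 144 to both sides: x^2 + 24x + 144 = 625
(x + 12)^2 = 625
x + 12 = ±25
x = -12 + 25 = 13 or x = -12 - 25 = -37

x = -37, x = 13


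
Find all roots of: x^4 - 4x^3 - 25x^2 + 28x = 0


The constant term is 0, so x = 0 is a root. Factor out x:
  x^3 - 4x^2 - 25x + 28 = 0
Let p(x) = x^3 - 4x^2 - 25x + 28. By the rational root theorem (leading coefficient 1), any rational root is an integer divisor of 28: try ±1, ±2, ... in turn.
Test x = 1: value = 0 ✓, so (x - 1) is a factor.
Synthetic division by (x - 1): bring down 1; 1(1) - 4 = -3; (-3)(1) - 25 = -28; (-28)(1) + 28 = 0 → quotient x^2 - 3x - 28, remainder 0.
Solve the quadratic x^2 - 3x - 28 = 0: discriminant = (-3)^2 - 4(1)(-28) = 9 + 112 = 121.
sqrt(121) = 11, so x = (3 ± 11)/2: x = 7 or x = -4.
Collecting all roots found:

x = -4, x = 0, x = 1, x = 7


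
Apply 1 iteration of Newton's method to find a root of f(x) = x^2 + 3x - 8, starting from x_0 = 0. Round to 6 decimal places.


Newton's method: x_(n+1) = x_n - f(x_n)/f'(x_n)
f(x) = x^2 + 3x - 8
f'(x) = 2x + 3

Iteration 1:
  f(0.000000) = -8.000000
  f'(0.000000) = 3.000000
  x_1 = 0.000000 - (-8.000000)/(3.000000) = 2.666667

x_1 = 2.666667


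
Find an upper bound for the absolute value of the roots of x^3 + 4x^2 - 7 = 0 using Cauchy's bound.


Cauchy's bound: all roots r satisfy |r| <= 1 + max(|a_i/a_n|) for i = 0,...,n-1
where a_n is the leading coefficient.

Coefficients: [1, 4, 0, -7]
Leading coefficient a_n = 1
Ratios |a_i/a_n|: 4, 0, 7
Maximum ratio: 7
Cauchy's bound: |r| <= 1 + 7 = 8

Upper bound = 8


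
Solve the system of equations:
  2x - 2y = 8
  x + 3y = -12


Using Cramer's rule:
Determinant D = (2)(3) - (1)(-2) = 6 + 2 = 8
Dx = (8)(3) - (-12)(-2) = 24 - 24 = 0
Dy = (2)(-12) - (1)(8) = -24 - 8 = -32
x = Dx/D = 0/8 = 0
y = Dy/D = -32/8 = -4

x = 0, y = -4


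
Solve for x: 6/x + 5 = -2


Subtract 5 from both sides: 6/x = -7
Multiply both sides by x: 6 = -7 * x
Divide by -7: x = -6/7

x = -6/7


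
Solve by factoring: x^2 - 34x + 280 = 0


We need two numbers that multiply to 280 and add to -34.
Those numbers are -14 and -20 (since (-14) * (-20) = 280 and (-14) + (-20) = -34).
So x^2 - 34x + 280 = (x - 14)(x - 20) = 0
Setting each factor to zero: x = 14 or x = 20

x = 14, x = 20


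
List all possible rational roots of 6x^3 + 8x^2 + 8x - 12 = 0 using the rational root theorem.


Rational root theorem: possible roots are ±p/q where:
  p divides the constant term (-12): p ∈ {1, 2, 3, 4, 6, 12}
  q divides the leading coefficient (6): q ∈ {1, 2, 3, 6}

All possible rational roots: -12, -6, -4, -3, -2, -3/2, -4/3, -1, -2/3, -1/2, -1/3, -1/6, 1/6, 1/3, 1/2, 2/3, 1, 4/3, 3/2, 2, 3, 4, 6, 12

-12, -6, -4, -3, -2, -3/2, -4/3, -1, -2/3, -1/2, -1/3, -1/6, 1/6, 1/3, 1/2, 2/3, 1, 4/3, 3/2, 2, 3, 4, 6, 12


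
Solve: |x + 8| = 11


An absolute value equation |expr| = 11 gives two cases:
Case 1: x + 8 = 11
  x = 3, so x = 3
Case 2: x + 8 = -11
  x = -19, so x = -19

x = -19, x = 3


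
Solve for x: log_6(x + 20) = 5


Convert to exponential form: x + 20 = 6^5 = 7776
x = 7776 - 20 = 7756
Check: log_6(7756 + 20) = log_6(7776) = log_6(7776) = 5 ✓

x = 7756


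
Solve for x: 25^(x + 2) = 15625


Express both sides with the same base.
15625 = 25^3
Since the bases match, equate exponents: x + 2 = 3
So x = 3 - (2) = 1

x = 1


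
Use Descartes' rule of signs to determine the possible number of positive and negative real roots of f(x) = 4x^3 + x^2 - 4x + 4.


Descartes' rule of signs:

For positive roots, count sign changes in f(x) = 4x^3 + x^2 - 4x + 4:
Signs of coefficients: +, +, -, +
Number of sign changes: 2
Possible positive real roots: 2, 0

For negative roots, examine f(-x) = -4x^3 + x^2 + 4x + 4:
Signs of coefficients: -, +, +, +
Number of sign changes: 1
Possible negative real roots: 1

Positive roots: 2 or 0; Negative roots: 1


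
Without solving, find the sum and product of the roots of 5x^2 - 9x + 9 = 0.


By Vieta's formulas for ax^2 + bx + c = 0:
  Sum of roots = -b/a
  Product of roots = c/a

Here a = 5, b = -9, c = 9
Sum = -(-9)/5 = 9/5
Product = 9/5 = 9/5

Sum = 9/5, Product = 9/5


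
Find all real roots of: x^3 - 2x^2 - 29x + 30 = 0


Let p(x) = x^3 - 2x^2 - 29x + 30. By the rational root theorem (leading coefficient 1), any rational root is an integer divisor of 30: try ±1, ±2, ... in turn.
Test x = 1: value = 0 ✓, so (x - 1) is a factor.
Synthetic division by (x - 1): bring down 1; 1(1) - 2 = -1; (-1)(1) - 29 = -30; (-30)(1) + 30 = 0 → quotient x^2 - x - 30, remainder 0.
Solve the quadratic x^2 - x - 30 = 0: discriminant = (-1)^2 - 4(1)(-30) = 1 + 120 = 121.
sqrt(121) = 11, so x = (1 ± 11)/2: x = 6 or x = -5.

x = -5, x = 1, x = 6


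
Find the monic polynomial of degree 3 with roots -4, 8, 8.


A monic polynomial with roots -4, 8, 8 is:
p(x) = (x + 4)(x - 8)(x - 8)
After multiplying by (x + 4): x + 4
After multiplying by (x - 8): x^2 - 4x - 32
After multiplying by (x - 8): x^3 - 12x^2 + 256

x^3 - 12x^2 + 256


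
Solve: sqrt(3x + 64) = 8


Square both sides: 3x + 64 = 8^2 = 64
3x = 64 - 64 = 0
x = 0
Check: sqrt(3*0 + 64) = sqrt(64) = 8 ✓

x = 0


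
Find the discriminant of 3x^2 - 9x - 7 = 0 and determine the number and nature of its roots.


For ax^2 + bx + c = 0, discriminant D = b^2 - 4ac
Here a = 3, b = -9, c = -7
D = (-9)^2 - 4(3)(-7) = 81 + 84 = 165

D = 165 > 0 but not a perfect square
The equation has 2 distinct real irrational roots.

Discriminant = 165, 2 distinct real irrational roots


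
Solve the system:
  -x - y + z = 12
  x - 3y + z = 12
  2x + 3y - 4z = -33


Using Cramer's rule. Expand each determinant along the first row.
D  = (-1)*[(-3)*(-4) - 1*3] - (-1)*[1*(-4) - 1*2] + 1*[1*3 - (-3)*2]
  = (-1)*(9) - (-1)*(-6) + 1*(9) = -6
Dx = 12*[(-3)*(-4) - 1*3] - (-1)*[12*(-4) - 1*(-33)] + 1*[12*3 - (-3)*(-33)]
  = 12*(9) - (-1)*(-15) + 1*(-63) = 30
Dy = (-1)*[12*(-4) - 1*(-33)] - 12*[1*(-4) - 1*2] + 1*[1*(-33) - 12*2]
  = (-1)*(-15) - 12*(-6) + 1*(-57) = 30
Dz = (-1)*[(-3)*(-33) - 12*3] - (-1)*[1*(-33) - 12*2] + 12*[1*3 - (-3)*2]
  = (-1)*(63) - (-1)*(-57) + 12*(9) = -12
x = Dx/D = 30/-6 = -5, y = Dy/D = 30/-6 = -5, z = Dz/D = -12/-6 = 2
Check eq1: (-1)(-5) + (-1)(-5) + (1)(2) = 12 = 12 ✓
Check eq2: (1)(-5) + (-3)(-5) + (1)(2) = 12 = 12 ✓
Check eq3: (2)(-5) + (3)(-5) + (-4)(2) = -33 = -33 ✓

x = -5, y = -5, z = 2


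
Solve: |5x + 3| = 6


An absolute value equation |expr| = 6 gives two cases:
Case 1: 5x + 3 = 6
  5x = 3, so x = 3/5
Case 2: 5x + 3 = -6
  5x = -9, so x = -9/5

x = -9/5, x = 3/5


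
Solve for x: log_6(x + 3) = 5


Convert to exponential form: x + 3 = 6^5 = 7776
x = 7776 - 3 = 7773
Check: log_6(7773 + 3) = log_6(7776) = log_6(7776) = 5 ✓

x = 7773


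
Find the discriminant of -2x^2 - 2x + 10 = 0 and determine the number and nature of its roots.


For ax^2 + bx + c = 0, discriminant D = b^2 - 4ac
Here a = -2, b = -2, c = 10
D = (-2)^2 - 4(-2)(10) = 4 + 80 = 84

D = 84 > 0 but not a perfect square
The equation has 2 distinct real irrational roots.

Discriminant = 84, 2 distinct real irrational roots


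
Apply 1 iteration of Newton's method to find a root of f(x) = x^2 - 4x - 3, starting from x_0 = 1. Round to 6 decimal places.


Newton's method: x_(n+1) = x_n - f(x_n)/f'(x_n)
f(x) = x^2 - 4x - 3
f'(x) = 2x - 4

Iteration 1:
  f(1.000000) = -6.000000
  f'(1.000000) = -2.000000
  x_1 = 1.000000 - (-6.000000)/(-2.000000) = -2.000000

x_1 = -2.000000


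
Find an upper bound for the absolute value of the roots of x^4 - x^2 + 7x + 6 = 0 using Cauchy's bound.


Cauchy's bound: all roots r satisfy |r| <= 1 + max(|a_i/a_n|) for i = 0,...,n-1
where a_n is the leading coefficient.

Coefficients: [1, 0, -1, 7, 6]
Leading coefficient a_n = 1
Ratios |a_i/a_n|: 0, 1, 7, 6
Maximum ratio: 7
Cauchy's bound: |r| <= 1 + 7 = 8

Upper bound = 8


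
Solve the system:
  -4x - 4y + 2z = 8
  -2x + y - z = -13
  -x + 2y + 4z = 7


Using Cramer's rule. Expand each determinant along the first row.
D  = (-4)*[1*4 - (-1)*2] - (-4)*[(-2)*4 - (-1)*(-1)] + 2*[(-2)*2 - 1*(-1)]
  = (-4)*(6) - (-4)*(-9) + 2*(-3) = -66
Dx = 8*[1*4 - (-1)*2] - (-4)*[(-13)*4 - (-1)*7] + 2*[(-13)*2 - 1*7]
  = 8*(6) - (-4)*(-45) + 2*(-33) = -198
Dy = (-4)*[(-13)*4 - (-1)*7] - 8*[(-2)*4 - (-1)*(-1)] + 2*[(-2)*7 - (-13)*(-1)]
  = (-4)*(-45) - 8*(-9) + 2*(-27) = 198
Dz = (-4)*[1*7 - (-13)*2] - (-4)*[(-2)*7 - (-13)*(-1)] + 8*[(-2)*2 - 1*(-1)]
  = (-4)*(33) - (-4)*(-27) + 8*(-3) = -264
x = Dx/D = -198/-66 = 3, y = Dy/D = 198/-66 = -3, z = Dz/D = -264/-66 = 4
Check eq1: (-4)(3) + (-4)(-3) + (2)(4) = 8 = 8 ✓
Check eq2: (-2)(3) + (1)(-3) + (-1)(4) = -13 = -13 ✓
Check eq3: (-1)(3) + (2)(-3) + (4)(4) = 7 = 7 ✓

x = 3, y = -3, z = 4


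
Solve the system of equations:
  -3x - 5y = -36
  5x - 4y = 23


Using Cramer's rule:
Determinant D = (-3)(-4) - (5)(-5) = 12 + 25 = 37
Dx = (-36)(-4) - (23)(-5) = 144 + 115 = 259
Dy = (-3)(23) - (5)(-36) = -69 + 180 = 111
x = Dx/D = 259/37 = 7
y = Dy/D = 111/37 = 3

x = 7, y = 3


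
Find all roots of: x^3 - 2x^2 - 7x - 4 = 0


Let p(x) = x^3 - 2x^2 - 7x - 4. By the rational root theorem (leading coefficient 1), any rational root is an integer divisor of 4: try ±1, ±2, ... in turn.
Test x = 1: value = -12 ≠ 0.
Test x = -1: value = 0 ✓, so (x + 1) is a factor.
Synthetic division by (x + 1): bring down 1; 1(-1) - 2 = -3; (-3)(-1) - 7 = -4; (-4)(-1) - 4 = 0 → quotient x^2 - 3x - 4, remainder 0.
Solve the quadratic x^2 - 3x - 4 = 0: discriminant = (-3)^2 - 4(1)(-4) = 9 + 16 = 25.
sqrt(25) = 5, so x = (3 ± 5)/2: x = 4 or x = -1.
Collecting all roots found:

x = -1 (multiplicity 2), x = 4


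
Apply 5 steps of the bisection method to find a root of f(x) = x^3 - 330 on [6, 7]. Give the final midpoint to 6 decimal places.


f(x) = x^3 - 330
f(6) = -114 < 0
f(7) = 13 > 0

Step 1: midpoint = (6.000000 + 7.000000)/2 = 6.500000
  f(6.500000) = -55.375000
  f(mid) < 0, so root is in [6.500000, 7.000000]

Step 2: midpoint = (6.500000 + 7.000000)/2 = 6.750000
  f(6.750000) = -22.453125
  f(mid) < 0, so root is in [6.750000, 7.000000]

Step 3: midpoint = (6.750000 + 7.000000)/2 = 6.875000
  f(6.875000) = -5.048828
  f(mid) < 0, so root is in [6.875000, 7.000000]

Step 4: midpoint = (6.875000 + 7.000000)/2 = 6.937500
  f(6.937500) = 3.894287
  f(mid) > 0, so root is in [6.875000, 6.937500]

Step 5: midpoint = (6.875000 + 6.937500)/2 = 6.906250
  f(6.906250) = -0.597504
  f(mid) < 0, so root is in [6.906250, 6.937500]

midpoint = 6.906250


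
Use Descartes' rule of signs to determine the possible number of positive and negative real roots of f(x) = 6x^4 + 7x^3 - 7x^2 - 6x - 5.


Descartes' rule of signs:

For positive roots, count sign changes in f(x) = 6x^4 + 7x^3 - 7x^2 - 6x - 5:
Signs of coefficients: +, +, -, -, -
Number of sign changes: 1
Possible positive real roots: 1

For negative roots, examine f(-x) = 6x^4 - 7x^3 - 7x^2 + 6x - 5:
Signs of coefficients: +, -, -, +, -
Number of sign changes: 3
Possible negative real roots: 3, 1

Positive roots: 1; Negative roots: 3 or 1


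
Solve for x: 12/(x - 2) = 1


Multiply both sides by (x - 2): 12 = 1(x - 2)
Distribute: 12 = x - 2
x = 12 + 2 = 14
x = 14

x = 14


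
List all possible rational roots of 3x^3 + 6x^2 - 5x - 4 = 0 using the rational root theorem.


Rational root theorem: possible roots are ±p/q where:
  p divides the constant term (-4): p ∈ {1, 2, 4}
  q divides the leading coefficient (3): q ∈ {1, 3}

All possible rational roots: -4, -2, -4/3, -1, -2/3, -1/3, 1/3, 2/3, 1, 4/3, 2, 4

-4, -2, -4/3, -1, -2/3, -1/3, 1/3, 2/3, 1, 4/3, 2, 4


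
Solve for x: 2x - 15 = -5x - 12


Starting with: 2x - 15 = -5x - 12
Move all x terms to left: (2 + 5)x = -12 + 15
Simplify: 7x = 3
Divide both sides by 7: x = 3/7

x = 3/7


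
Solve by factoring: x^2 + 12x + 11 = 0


We need two numbers that multiply to 11 and add to 12.
Those numbers are 1 and 11 (since 1 * 11 = 11 and 1 + 11 = 12).
So x^2 + 12x + 11 = (x + 1)(x + 11) = 0
Setting each factor to zero: x = -1 or x = -11

x = -11, x = -1


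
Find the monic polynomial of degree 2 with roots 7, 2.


A monic polynomial with roots 7, 2 is:
p(x) = (x - 7)(x - 2)
After multiplying by (x - 7): x - 7
After multiplying by (x - 2): x^2 - 9x + 14

x^2 - 9x + 14


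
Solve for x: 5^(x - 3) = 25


Express both sides with the same base.
25 = 5^2
Since the bases match, equate exponents: x - 3 = 2
So x = 2 - (-3) = 5

x = 5


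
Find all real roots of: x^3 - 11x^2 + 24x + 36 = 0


Let p(x) = x^3 - 11x^2 + 24x + 36. By the rational root theorem (leading coefficient 1), any rational root is an integer divisor of 36: try ±1, ±2, ... in turn.
Test x = 1: value = 50 ≠ 0.
Test x = -1: value = 0 ✓, so (x + 1) is a factor.
Synthetic division by (x + 1): bring down 1; 1(-1) - 11 = -12; (-12)(-1) + 24 = 36; 36(-1) + 36 = 0 → quotient x^2 - 12x + 36, remainder 0.
Solve the quadratic x^2 - 12x + 36 = 0: discriminant = (-12)^2 - 4(1)(36) = 144 - 144 = 0.
Discriminant = 0, so a double root: x = 12/2 = 6.

x = -1, x = 6 (multiplicity 2)


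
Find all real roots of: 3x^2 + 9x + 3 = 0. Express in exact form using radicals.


Using the quadratic formula: x = (-b ± sqrt(b^2 - 4ac)) / (2a)
Here a = 3, b = 9, c = 3
Discriminant = b^2 - 4ac = 9^2 - 4(3)(3) = 81 - 36 = 45
Since discriminant = 45 > 0, there are two real roots.
x = (-9 ± 3*sqrt(5)) / 6
Simplifying: x = (-3 ± sqrt(5)) / 2
Numerically: x ≈ -0.3820 or x ≈ -2.6180

x = (-3 + sqrt(5)) / 2 or x = (-3 - sqrt(5)) / 2


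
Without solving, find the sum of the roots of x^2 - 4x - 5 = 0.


By Vieta's formulas for ax^2 + bx + c = 0:
  Sum of roots = -b/a
  Product of roots = c/a

Here a = 1, b = -4, c = -5
Sum = -(-4)/1 = 4
Product = -5/1 = -5

Sum = 4


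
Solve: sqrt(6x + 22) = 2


Square both sides: 6x + 22 = 2^2 = 4
6x = 4 - 22 = -18
x = -3
Check: sqrt(6*(-3) + 22) = sqrt(4) = 2 ✓

x = -3


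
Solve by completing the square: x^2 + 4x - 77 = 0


Start: x^2 + 4x - 77 = 0
Move constant: x^2 + 4x = 77
Half of 4 is 2, squared is 4
Add 4 to both sides: x^2 + 4x + 4 = 81
(x + 2)^2 = 81
x + 2 = ±9
x = -2 + 9 = 7 or x = -2 - 9 = -11

x = -11, x = 7


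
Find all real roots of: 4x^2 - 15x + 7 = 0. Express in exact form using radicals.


Using the quadratic formula: x = (-b ± sqrt(b^2 - 4ac)) / (2a)
Here a = 4, b = -15, c = 7
Discriminant = b^2 - 4ac = (-15)^2 - 4(4)(7) = 225 - 112 = 113
Since discriminant = 113 > 0, there are two real roots.
x = (15 ± sqrt(113)) / 8
Numerically: x ≈ 3.2038 or x ≈ 0.5462

x = (15 + sqrt(113)) / 8 or x = (15 - sqrt(113)) / 8


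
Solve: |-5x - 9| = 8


An absolute value equation |expr| = 8 gives two cases:
Case 1: -5x - 9 = 8
  -5x = 17, so x = -17/5
Case 2: -5x - 9 = -8
  -5x = 1, so x = -1/5

x = -17/5, x = -1/5


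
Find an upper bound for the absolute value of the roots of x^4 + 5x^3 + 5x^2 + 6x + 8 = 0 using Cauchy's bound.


Cauchy's bound: all roots r satisfy |r| <= 1 + max(|a_i/a_n|) for i = 0,...,n-1
where a_n is the leading coefficient.

Coefficients: [1, 5, 5, 6, 8]
Leading coefficient a_n = 1
Ratios |a_i/a_n|: 5, 5, 6, 8
Maximum ratio: 8
Cauchy's bound: |r| <= 1 + 8 = 9

Upper bound = 9


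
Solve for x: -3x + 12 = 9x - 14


Starting with: -3x + 12 = 9x - 14
Move all x terms to left: (-3 - 9)x = -14 - 12
Simplify: -12x = -26
Divide both sides by -12: x = 13/6

x = 13/6


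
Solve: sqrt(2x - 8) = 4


Square both sides: 2x - 8 = 4^2 = 16
2x = 16 + 8 = 24
x = 12
Check: sqrt(2*12 - 8) = sqrt(16) = 4 ✓

x = 12


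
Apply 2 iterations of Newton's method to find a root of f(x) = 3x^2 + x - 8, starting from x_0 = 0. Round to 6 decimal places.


Newton's method: x_(n+1) = x_n - f(x_n)/f'(x_n)
f(x) = 3x^2 + x - 8
f'(x) = 6x + 1

Iteration 1:
  f(0.000000) = -8.000000
  f'(0.000000) = 1.000000
  x_1 = 0.000000 - (-8.000000)/(1.000000) = 8.000000

Iteration 2:
  f(8.000000) = 192.000000
  f'(8.000000) = 49.000000
  x_2 = 8.000000 - (192.000000)/(49.000000) = 4.081633

x_2 = 4.081633


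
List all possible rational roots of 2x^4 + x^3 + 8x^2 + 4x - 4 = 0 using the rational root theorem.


Rational root theorem: possible roots are ±p/q where:
  p divides the constant term (-4): p ∈ {1, 2, 4}
  q divides the leading coefficient (2): q ∈ {1, 2}

All possible rational roots: -4, -2, -1, -1/2, 1/2, 1, 2, 4

-4, -2, -1, -1/2, 1/2, 1, 2, 4


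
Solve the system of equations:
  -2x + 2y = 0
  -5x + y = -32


Using Cramer's rule:
Determinant D = (-2)(1) - (-5)(2) = -2 + 10 = 8
Dx = (0)(1) - (-32)(2) = 0 + 64 = 64
Dy = (-2)(-32) - (-5)(0) = 64 - 0 = 64
x = Dx/D = 64/8 = 8
y = Dy/D = 64/8 = 8

x = 8, y = 8


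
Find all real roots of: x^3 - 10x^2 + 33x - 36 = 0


Let p(x) = x^3 - 10x^2 + 33x - 36. By the rational root theorem (leading coefficient 1), any rational root is an integer divisor of 36: try ±1, ±2, ... in turn.
Test x = 1: value = -12 ≠ 0.
Test x = -1: value = -80 ≠ 0.
Test x = 2: value = -2 ≠ 0.
Test x = -2: value = -150 ≠ 0.
Test x = 3: value = 0 ✓, so (x - 3) is a factor.
Synthetic division by (x - 3): bring down 1; 1(3) - 10 = -7; (-7)(3) + 33 = 12; 12(3) - 36 = 0 → quotient x^2 - 7x + 12, remainder 0.
Solve the quadratic x^2 - 7x + 12 = 0: discriminant = (-7)^2 - 4(1)(12) = 49 - 48 = 1.
sqrt(1) = 1, so x = (7 ± 1)/2: x = 4 or x = 3.

x = 3 (multiplicity 2), x = 4


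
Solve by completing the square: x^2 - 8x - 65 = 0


Start: x^2 - 8x - 65 = 0
Move constant: x^2 - 8x = 65
Half of -8 is -4, squared is 16
Add 16 to both sides: x^2 - 8x + 16 = 81
(x - 4)^2 = 81
x - 4 = ±9
x = 4 + 9 = 13 or x = 4 - 9 = -5

x = -5, x = 13


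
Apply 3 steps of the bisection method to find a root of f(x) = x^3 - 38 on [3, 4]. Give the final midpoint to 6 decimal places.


f(x) = x^3 - 38
f(3) = -11 < 0
f(4) = 26 > 0

Step 1: midpoint = (3.000000 + 4.000000)/2 = 3.500000
  f(3.500000) = 4.875000
  f(mid) > 0, so root is in [3.000000, 3.500000]

Step 2: midpoint = (3.000000 + 3.500000)/2 = 3.250000
  f(3.250000) = -3.671875
  f(mid) < 0, so root is in [3.250000, 3.500000]

Step 3: midpoint = (3.250000 + 3.500000)/2 = 3.375000
  f(3.375000) = 0.443359
  f(mid) > 0, so root is in [3.250000, 3.375000]

midpoint = 3.375000


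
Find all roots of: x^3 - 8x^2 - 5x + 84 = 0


Let p(x) = x^3 - 8x^2 - 5x + 84. By the rational root theorem (leading coefficient 1), any rational root is an integer divisor of 84: try ±1, ±2, ... in turn.
Test x = 1: value = 72 ≠ 0.
Test x = -1: value = 80 ≠ 0.
Test x = 2: value = 50 ≠ 0.
Test x = -2: value = 54 ≠ 0.
Test x = 3: value = 24 ≠ 0.
Test x = -3: value = 0 ✓, so (x + 3) is a factor.
Synthetic division by (x + 3): bring down 1; 1(-3) - 8 = -11; (-11)(-3) - 5 = 28; 28(-3) + 84 = 0 → quotient x^2 - 11x + 28, remainder 0.
Solve the quadratic x^2 - 11x + 28 = 0: discriminant = (-11)^2 - 4(1)(28) = 121 - 112 = 9.
sqrt(9) = 3, so x = (11 ± 3)/2: x = 7 or x = 4.
Collecting all roots found:

x = -3, x = 4, x = 7


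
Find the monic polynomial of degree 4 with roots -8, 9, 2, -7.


A monic polynomial with roots -8, 9, 2, -7 is:
p(x) = (x + 8)(x - 9)(x - 2)(x + 7)
After multiplying by (x + 8): x + 8
After multiplying by (x - 9): x^2 - x - 72
After multiplying by (x - 2): x^3 - 3x^2 - 70x + 144
After multiplying by (x + 7): x^4 + 4x^3 - 91x^2 - 346x + 1008

x^4 + 4x^3 - 91x^2 - 346x + 1008


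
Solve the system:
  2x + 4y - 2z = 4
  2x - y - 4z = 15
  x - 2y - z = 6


Using Cramer's rule. Expand each determinant along the first row.
D  = 2*[(-1)*(-1) - (-4)*(-2)] - 4*[2*(-1) - (-4)*1] + (-2)*[2*(-2) - (-1)*1]
  = 2*(-7) - 4*(2) + (-2)*(-3) = -16
Dx = 4*[(-1)*(-1) - (-4)*(-2)] - 4*[15*(-1) - (-4)*6] + (-2)*[15*(-2) - (-1)*6]
  = 4*(-7) - 4*(9) + (-2)*(-24) = -16
Dy = 2*[15*(-1) - (-4)*6] - 4*[2*(-1) - (-4)*1] + (-2)*[2*6 - 15*1]
  = 2*(9) - 4*(2) + (-2)*(-3) = 16
Dz = 2*[(-1)*6 - 15*(-2)] - 4*[2*6 - 15*1] + 4*[2*(-2) - (-1)*1]
  = 2*(24) - 4*(-3) + 4*(-3) = 48
x = Dx/D = -16/-16 = 1, y = Dy/D = 16/-16 = -1, z = Dz/D = 48/-16 = -3
Check eq1: (2)(1) + (4)(-1) + (-2)(-3) = 4 = 4 ✓
Check eq2: (2)(1) + (-1)(-1) + (-4)(-3) = 15 = 15 ✓
Check eq3: (1)(1) + (-2)(-1) + (-1)(-3) = 6 = 6 ✓

x = 1, y = -1, z = -3


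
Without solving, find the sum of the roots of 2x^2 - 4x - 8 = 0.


By Vieta's formulas for ax^2 + bx + c = 0:
  Sum of roots = -b/a
  Product of roots = c/a

Here a = 2, b = -4, c = -8
Sum = -(-4)/2 = 2
Product = -8/2 = -4

Sum = 2


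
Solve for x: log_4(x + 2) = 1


Convert to exponential form: x + 2 = 4^1 = 4
x = 4 - 2 = 2
Check: log_4(2 + 2) = log_4(4) = log_4(4) = 1 ✓

x = 2


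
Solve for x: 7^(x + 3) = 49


Express both sides with the same base.
49 = 7^2
Since the bases match, equate exponents: x + 3 = 2
So x = 2 - (3) = -1

x = -1


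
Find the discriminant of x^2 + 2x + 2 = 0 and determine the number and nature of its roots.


For ax^2 + bx + c = 0, discriminant D = b^2 - 4ac
Here a = 1, b = 2, c = 2
D = (2)^2 - 4(1)(2) = 4 - 8 = -4

D = -4 < 0
The equation has no real roots (2 complex conjugate roots).

Discriminant = -4, no real roots (2 complex conjugate roots)
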